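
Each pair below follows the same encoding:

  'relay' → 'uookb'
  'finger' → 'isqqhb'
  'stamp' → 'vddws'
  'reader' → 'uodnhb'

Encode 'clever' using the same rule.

Shifts by position in relay: pos 0: r→u (+3), pos 1: e→o (+10), pos 2: l→o (+3), pos 3: a→k (+10) — repeating every 2. It's a Vigenère-style cipher with numeric key [3,10]: position i shifts by key[i mod 2].
For clever: c+3=f, l+10=v, e+3=h, v+10=f, e+3=h, r+10=b.

fvhfhb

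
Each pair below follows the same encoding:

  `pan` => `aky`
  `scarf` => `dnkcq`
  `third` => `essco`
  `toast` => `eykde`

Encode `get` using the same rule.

roe

The shift depends on letter class: consonant p→a is +11, but vowel a→k is +10. Two shifts are in play — +10 for a/e/i/o/u, +11 for every other letter.
Applying it to get: g(cons)+11=r, e(vowel)+10=o, t(cons)+11=e.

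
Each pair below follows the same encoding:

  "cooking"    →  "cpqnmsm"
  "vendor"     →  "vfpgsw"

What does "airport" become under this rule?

In cooking: c→c is +0, o→p is +1, o→q is +2, k→n is +3 — the shift increases by 1 each position. The shift increases by 1 at each position, starting from +0: 0, 1, 2, ….
Applying it to airport: a+0=a, i+1=j, r+2=t, p+3=s, o+4=s, r+5=w, t+6=z.

ajtsswz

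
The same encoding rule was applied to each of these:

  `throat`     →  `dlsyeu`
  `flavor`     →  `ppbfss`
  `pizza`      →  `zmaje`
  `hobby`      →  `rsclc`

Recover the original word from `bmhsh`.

rigid

The shifts repeat in a cycle of length 3: positions 0,1,… shift by +10, +4, +1, then the pattern repeats.
Undoing it on bmhsh: b−10=r, m−4=i, h−1=g, s−10=i, h−4=d.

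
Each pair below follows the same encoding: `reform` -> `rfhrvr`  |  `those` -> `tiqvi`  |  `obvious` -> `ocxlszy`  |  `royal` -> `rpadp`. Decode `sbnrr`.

salon

In reform: r→r is +0, e→f is +1, f→h is +2, o→r is +3 — the shift increases by 1 each position. Letter i (0-indexed) is shifted by i+0, so successive shifts are 0, 1, 2, ….
Reversing it on sbnrr: s−0=s, b−1=a, n−2=l, r−3=o, r−4=n.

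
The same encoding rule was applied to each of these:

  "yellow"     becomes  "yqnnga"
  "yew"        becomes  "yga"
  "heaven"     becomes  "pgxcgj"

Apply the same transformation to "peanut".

The output letters match the input read backwards, each shifted +2: yellow reversed is wolley. Two steps: reverse the string, then apply a Caesar shift of +2.
Applying it to peanut: reverse → tunaep; then shift: t+2=v, u+2=w, n+2=p, a+2=c, e+2=g, p+2=r.

vwpcgr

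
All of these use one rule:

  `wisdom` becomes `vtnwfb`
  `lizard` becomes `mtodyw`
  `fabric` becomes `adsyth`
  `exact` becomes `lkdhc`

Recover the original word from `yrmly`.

ruler

This is an affine cipher: with a=0,…,z=25, each position x becomes (15x+3) mod 26.
Decoding yrmly: y(24)→7·(24−3)≡17=r; r(17)→7·(17−3)≡20=u; m(12)→7·(12−3)≡11=l; l(11)→7·(11−3)≡4=e; y(24)→7·(24−3)≡17=r (all mod 26).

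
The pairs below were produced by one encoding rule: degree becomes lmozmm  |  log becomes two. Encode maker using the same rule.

Each letter is shifted forward by 8 in the alphabet (a Caesar shift of +8).
On maker: m+8=u, a+8=i, k+8=s, e+8=m, r+8=z.

uismz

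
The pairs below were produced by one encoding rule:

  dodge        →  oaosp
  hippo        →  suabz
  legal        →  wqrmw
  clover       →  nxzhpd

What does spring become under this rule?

It's a Vigenère-style cipher with numeric key [11,12]: position i shifts by key[i mod 2].
Applying it to spring: s+11=d, p+12=b, r+11=c, i+12=u, n+11=y, g+12=s.

dbcuys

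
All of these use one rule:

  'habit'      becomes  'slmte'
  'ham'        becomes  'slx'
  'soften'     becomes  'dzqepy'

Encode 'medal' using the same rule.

xpolw

Compare letters: h→s is +11, a→l is +11, b→m is +11 — a constant shift. It's a constant shift of +11 (ROT11).
For medal: m+11=x, e+11=p, d+11=o, a+11=l, l+11=w.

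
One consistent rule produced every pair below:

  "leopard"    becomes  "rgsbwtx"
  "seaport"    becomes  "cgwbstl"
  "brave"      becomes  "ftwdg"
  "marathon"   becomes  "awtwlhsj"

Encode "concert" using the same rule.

l(11)→r(17) and e(4)→g(6) fit y≡9x+22 (mod 26); the inverse of 9 mod 26 is 3. Treating letters as 0–25, the rule is x ↦ 9x + 22 (mod 26).
Applying it to concert: c(2)→9·2+22≡14=o; o(14)→9·14+22≡18=s; n(13)→9·13+22≡9=j; c(2)→9·2+22≡14=o; e(4)→9·4+22≡6=g; r(17)→9·17+22≡19=t; t(19)→9·19+22≡11=l (all mod 26).

osjogtl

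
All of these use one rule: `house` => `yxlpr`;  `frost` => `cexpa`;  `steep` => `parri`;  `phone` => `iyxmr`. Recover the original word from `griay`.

depth

h(7)→y(24) and o(14)→x(23) fit y≡11x+25 (mod 26); the inverse of 11 mod 26 is 19. Treating letters as 0–25, the rule is x ↦ 11x + 25 (mod 26).
Undoing it on griay: g(6)→19·(6−25)≡3=d; r(17)→19·(17−25)≡4=e; i(8)→19·(8−25)≡15=p; a(0)→19·(0−25)≡19=t; y(24)→19·(24−25)≡7=h (all mod 26).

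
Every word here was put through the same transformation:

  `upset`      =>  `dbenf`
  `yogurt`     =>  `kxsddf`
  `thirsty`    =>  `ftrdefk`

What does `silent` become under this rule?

The shift depends on letter class: consonant p→b is +12, but vowel u→d is +9. Two shifts are in play — +9 for a/e/i/o/u, +12 for every other letter.
Applying it to silent: s(cons)+12=e, i(vowel)+9=r, l(cons)+12=x, e(vowel)+9=n, n(cons)+12=z, t(cons)+12=f.

erxnzf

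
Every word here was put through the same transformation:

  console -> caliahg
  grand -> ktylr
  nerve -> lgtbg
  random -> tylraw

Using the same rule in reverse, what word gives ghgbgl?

eleven

c(2)→c(2) and o(14)→a(0) fit y≡15x+24 (mod 26); the inverse of 15 mod 26 is 7. Treating letters as 0–25, the rule is x ↦ 15x + 24 (mod 26).
Decoding ghgbgl: g(6)→7·(6−24)≡4=e; h(7)→7·(7−24)≡11=l; g(6)→7·(6−24)≡4=e; b(1)→7·(1−24)≡21=v; g(6)→7·(6−24)≡4=e; l(11)→7·(11−24)≡13=n (all mod 26).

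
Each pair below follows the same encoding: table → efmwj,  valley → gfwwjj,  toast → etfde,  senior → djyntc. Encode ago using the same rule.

The shift depends on letter class: consonant t→e is +11, but vowel a→f is +5. Vowels shift forward by 5 and consonants shift forward by 11.
On ago: a(vowel)+5=f, g(cons)+11=r, o(vowel)+5=t.

frt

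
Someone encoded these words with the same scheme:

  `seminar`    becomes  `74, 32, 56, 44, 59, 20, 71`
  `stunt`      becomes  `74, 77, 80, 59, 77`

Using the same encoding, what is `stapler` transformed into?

s(#19)→74 and e(#5)→32: differences scale by 3, so n = 3·pos + 17. The formula is n = 3×(alphabet index, a=1) + 17.
For stapler: s=19→74, t=20→77, a=1→20, p=16→65, l=12→53, e=5→32, r=18→71.

74, 77, 20, 65, 53, 32, 71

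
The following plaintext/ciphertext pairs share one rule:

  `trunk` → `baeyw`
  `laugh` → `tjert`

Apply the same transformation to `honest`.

In trunk: t→b is +8, r→a is +9, u→e is +10, n→y is +11 — the shift increases by 1 each position. Letter i (0-indexed) is shifted by i+8, so successive shifts are 8, 9, 10, ….
On honest: h+8=p, o+9=x, n+10=x, e+11=p, s+12=e, t+13=g.

pxxpeg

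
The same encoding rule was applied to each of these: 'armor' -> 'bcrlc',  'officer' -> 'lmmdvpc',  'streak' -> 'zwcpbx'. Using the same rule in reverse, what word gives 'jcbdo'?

a(0)→b(1) and r(17)→c(2) fit y≡23x+1 (mod 26); the inverse of 23 mod 26 is 17. Each letter's alphabet position (a=0..z=25) is mapped through 23·x+1 mod 26 — an affine cipher.
Undoing it on jcbdo: j(9)→17·(9−1)≡6=g; c(2)→17·(2−1)≡17=r; b(1)→17·(1−1)≡0=a; d(3)→17·(3−1)≡8=i; o(14)→17·(14−1)≡13=n (all mod 26).

grain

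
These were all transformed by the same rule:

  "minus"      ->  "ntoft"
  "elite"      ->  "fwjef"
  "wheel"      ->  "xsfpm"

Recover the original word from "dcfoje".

credit

Shifts by position in minus: pos 0: m→n (+1), pos 1: i→t (+11), pos 2: n→o (+1), pos 3: u→f (+11) — repeating every 2. The shifts repeat in a cycle of length 2: positions 0,1,… shift by +1, +11, then the pattern repeats.
Decoding dcfoje: d−1=c, c−11=r, f−1=e, o−11=d, j−1=i, e−11=t.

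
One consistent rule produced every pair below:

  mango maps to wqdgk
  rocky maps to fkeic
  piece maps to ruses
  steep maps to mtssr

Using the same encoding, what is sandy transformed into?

mqdlc

Treating letters as 0–25, the rule is x ↦ 7x + 16 (mod 26).
On sandy: s(18)→7·18+16≡12=m; a(0)→7·0+16≡16=q; n(13)→7·13+16≡3=d; d(3)→7·3+16≡11=l; y(24)→7·24+16≡2=c (all mod 26).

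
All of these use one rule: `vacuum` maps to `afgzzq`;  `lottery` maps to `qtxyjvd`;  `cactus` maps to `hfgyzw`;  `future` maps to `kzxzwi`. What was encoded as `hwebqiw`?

crawler

Shifts by position in vacuum: pos 0: v→a (+5), pos 1: a→f (+5), pos 2: c→g (+4), pos 3: u→z (+5), pos 4: u→z (+5), pos 5: m→q (+4) — repeating every 3. The shifts repeat in a cycle of length 3: positions 0,1,… shift by +5, +5, +4, then the pattern repeats.
Decoding hwebqiw: h−5=c, w−5=r, e−4=a, b−5=w, q−5=l, i−4=e, w−5=r.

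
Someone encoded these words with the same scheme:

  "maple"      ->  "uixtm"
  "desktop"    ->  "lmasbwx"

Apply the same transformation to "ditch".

lqbkp

This is a Caesar cipher with shift 8.
Applying it to ditch: d+8=l, i+8=q, t+8=b, c+8=k, h+8=p.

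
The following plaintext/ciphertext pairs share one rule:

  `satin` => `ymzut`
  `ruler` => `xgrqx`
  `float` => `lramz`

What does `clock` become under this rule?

Vowels shift forward by 12 and consonants shift forward by 6.
For clock: c(cons)+6=i, l(cons)+6=r, o(vowel)+12=a, c(cons)+6=i, k(cons)+6=q.

iraiq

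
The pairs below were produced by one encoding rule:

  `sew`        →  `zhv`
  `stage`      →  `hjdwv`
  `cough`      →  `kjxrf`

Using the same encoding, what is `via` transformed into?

Read the word backwards and shift each letter +3.
For via: reverse → aiv; then shift: a+3=d, i+3=l, v+3=y.

dly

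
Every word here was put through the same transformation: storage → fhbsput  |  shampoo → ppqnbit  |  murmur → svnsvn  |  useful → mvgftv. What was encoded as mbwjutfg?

festival

The output letters match the input read backwards, each shifted +1: storage reversed is egarots. Read the word backwards and shift each letter +1.
Decoding mbwjutfg: shift back: m−1=l, b−1=a, w−1=v, j−1=i, u−1=t, t−1=s, f−1=e, g−1=f → lavitsef; then reverse → festival.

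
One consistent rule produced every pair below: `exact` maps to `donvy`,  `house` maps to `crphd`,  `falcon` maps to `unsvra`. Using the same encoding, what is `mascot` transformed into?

jnhvry

Each letter's alphabet position (a=0..z=25) is mapped through 17·x+13 mod 26 — an affine cipher.
For mascot: m(12)→17·12+13≡9=j; a(0)→17·0+13≡13=n; s(18)→17·18+13≡7=h; c(2)→17·2+13≡21=v; o(14)→17·14+13≡17=r; t(19)→17·19+13≡24=y (all mod 26).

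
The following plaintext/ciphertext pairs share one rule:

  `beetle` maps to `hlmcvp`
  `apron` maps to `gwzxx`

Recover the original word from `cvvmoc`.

wonder

In beetle: b→h is +6, e→l is +7, e→m is +8, t→c is +9 — the shift increases by 1 each position. The shift increases by 1 at each position, starting from +6: 6, 7, 8, ….
Decoding cvvmoc: c−6=w, v−7=o, v−8=n, m−9=d, o−10=e, c−11=r.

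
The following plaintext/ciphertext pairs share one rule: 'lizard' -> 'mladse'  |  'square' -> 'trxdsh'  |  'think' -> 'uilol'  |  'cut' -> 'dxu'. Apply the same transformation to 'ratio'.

sdulr

The shift depends on letter class: consonant l→m is +1, but vowel i→l is +3. The rule splits by letter class: vowels +3, consonants +1.
For ratio: r(cons)+1=s, a(vowel)+3=d, t(cons)+1=u, i(vowel)+3=l, o(vowel)+3=r.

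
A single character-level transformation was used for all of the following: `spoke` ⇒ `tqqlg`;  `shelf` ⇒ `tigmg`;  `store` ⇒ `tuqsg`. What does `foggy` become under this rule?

The shift depends on letter class: consonant s→t is +1, but vowel o→q is +2. Two shifts are in play — +2 for a/e/i/o/u, +1 for every other letter.
For foggy: f(cons)+1=g, o(vowel)+2=q, g(cons)+1=h, g(cons)+1=h, y(cons)+1=z.

gqhhz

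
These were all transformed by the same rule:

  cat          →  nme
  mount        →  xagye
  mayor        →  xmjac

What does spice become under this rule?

Vowels shift forward by 12 and consonants shift forward by 11.
For spice: s(cons)+11=d, p(cons)+11=a, i(vowel)+12=u, c(cons)+11=n, e(vowel)+12=q.

daunq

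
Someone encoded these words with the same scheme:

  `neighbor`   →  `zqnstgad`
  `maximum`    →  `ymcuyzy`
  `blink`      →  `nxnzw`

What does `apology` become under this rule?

Shifts by position in neighbor: pos 0: n→z (+12), pos 1: e→q (+12), pos 2: i→n (+5), pos 3: g→s (+12), pos 4: h→t (+12), pos 5: b→g (+5) — repeating every 3. It's a Vigenère-style cipher with numeric key [12,12,5]: position i shifts by key[i mod 3].
For apology: a+12=m, p+12=b, o+5=t, l+12=x, o+12=a, g+5=l, y+12=k.

mbtxalk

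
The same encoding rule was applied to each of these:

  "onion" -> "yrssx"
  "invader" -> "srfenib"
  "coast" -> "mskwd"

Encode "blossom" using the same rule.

Shifts by position in onion: pos 0: o→y (+10), pos 1: n→r (+4), pos 2: i→s (+10), pos 3: o→s (+4) — repeating every 2. A repeating key of period 2 is used — shifts +10, +4 over and over.
On blossom: b+10=l, l+4=p, o+10=y, s+4=w, s+10=c, o+4=s, m+10=w.

lpywcsw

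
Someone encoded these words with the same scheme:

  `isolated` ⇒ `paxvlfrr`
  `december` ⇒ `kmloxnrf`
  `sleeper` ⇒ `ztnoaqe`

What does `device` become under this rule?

In isolated: i→p is +7, s→a is +8, o→x is +9, l→v is +10 — the shift increases by 1 each position. Each letter shifts forward by (position + 7), i.e. 7, 8, 9, … — the shift grows by one for each successive letter.
For device: d+7=k, e+8=m, v+9=e, i+10=s, c+11=n, e+12=q.

kmesnq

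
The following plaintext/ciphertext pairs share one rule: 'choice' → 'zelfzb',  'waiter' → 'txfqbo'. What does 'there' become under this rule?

qebob

Compare letters: c→z is +23, h→e is +23, o→l is +23 — a constant shift. Each letter is shifted forward by 23 in the alphabet (a Caesar shift of +23).
Applying it to there: t+23=q, h+23=e, e+23=b, r+23=o, e+23=b.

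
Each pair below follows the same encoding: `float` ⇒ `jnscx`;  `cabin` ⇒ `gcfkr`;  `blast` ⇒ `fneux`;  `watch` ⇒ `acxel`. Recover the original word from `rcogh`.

It's a Vigenère-style cipher with numeric key [4,2]: position i shifts by key[i mod 2].
Decoding rcogh: r−4=n, c−2=a, o−4=k, g−2=e, h−4=d.

naked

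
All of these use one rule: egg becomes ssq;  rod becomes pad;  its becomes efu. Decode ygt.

hum

Two steps: reverse the string, then apply a Caesar shift of +12.
Reversing it on ygt: shift back: y−12=m, g−12=u, t−12=h → muh; then reverse → hum.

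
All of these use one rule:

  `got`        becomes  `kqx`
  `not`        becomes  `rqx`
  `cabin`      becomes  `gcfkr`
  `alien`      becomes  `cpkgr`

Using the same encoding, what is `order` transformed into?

The shift depends on letter class: consonant g→k is +4, but vowel o→q is +2. Vowels shift forward by 2 and consonants shift forward by 4.
For order: o(vowel)+2=q, r(cons)+4=v, d(cons)+4=h, e(vowel)+2=g, r(cons)+4=v.

qvhgv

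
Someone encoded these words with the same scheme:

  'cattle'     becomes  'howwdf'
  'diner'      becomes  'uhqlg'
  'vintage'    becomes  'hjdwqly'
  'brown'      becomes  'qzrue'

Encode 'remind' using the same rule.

gqlphu

The output letters match the input read backwards, each shifted +3: cattle reversed is elttac. The word is reversed, then every letter is shifted forward by 3.
On remind: reverse → dnimer; then shift: d+3=g, n+3=q, i+3=l, m+3=p, e+3=h, r+3=u.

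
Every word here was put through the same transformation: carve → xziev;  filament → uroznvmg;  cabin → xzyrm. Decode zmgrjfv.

Each pair mirrors across the alphabet (c↔x, a↔z, r↔i): positions sum to 25. Letters are reflected about the middle of the alphabet (position → 25−position): Atbash.
Decoding zmgrjfv: z↔a, m↔n, g↔t, r↔i, j↔q, f↔u, v↔e.

antique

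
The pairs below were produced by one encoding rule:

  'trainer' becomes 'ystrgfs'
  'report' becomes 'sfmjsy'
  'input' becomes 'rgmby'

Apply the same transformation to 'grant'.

t(19)→y(24) and r(17)→s(18) fit y≡3x+19 (mod 26); the inverse of 3 mod 26 is 9. Treating letters as 0–25, the rule is x ↦ 3x + 19 (mod 26).
Applying it to grant: g(6)→3·6+19≡11=l; r(17)→3·17+19≡18=s; a(0)→3·0+19≡19=t; n(13)→3·13+19≡6=g; t(19)→3·19+19≡24=y (all mod 26).

lstgy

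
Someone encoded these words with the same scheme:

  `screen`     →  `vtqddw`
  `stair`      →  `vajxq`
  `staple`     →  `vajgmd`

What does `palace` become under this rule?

s(18)→v(21) and c(2)→t(19) fit y≡5x+9 (mod 26); the inverse of 5 mod 26 is 21. Each letter's alphabet position (a=0..z=25) is mapped through 5·x+9 mod 26 — an affine cipher.
Applying it to palace: p(15)→5·15+9≡6=g; a(0)→5·0+9≡9=j; l(11)→5·11+9≡12=m; a(0)→5·0+9≡9=j; c(2)→5·2+9≡19=t; e(4)→5·4+9≡3=d (all mod 26).

gjmjtd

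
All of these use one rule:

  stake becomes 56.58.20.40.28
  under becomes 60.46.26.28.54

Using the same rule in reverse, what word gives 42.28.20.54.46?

s(#19)→56 and t(#20)→58: differences scale by 2, so n = 2·pos + 18. The formula is n = 2×(alphabet index, a=1) + 18.
Reversing it on 42.28.20.54.46: 42→(42−18)÷2=12=l, 28→(28−18)÷2=5=e, 20→(20−18)÷2=1=a, 54→(54−18)÷2=18=r, 46→(46−18)÷2=14=n.

learn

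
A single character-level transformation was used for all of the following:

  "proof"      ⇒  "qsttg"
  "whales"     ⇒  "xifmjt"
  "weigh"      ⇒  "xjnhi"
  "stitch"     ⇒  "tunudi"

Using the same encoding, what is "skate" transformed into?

tlfuj

Two shifts are in play — +5 for a/e/i/o/u, +1 for every other letter.
For skate: s(cons)+1=t, k(cons)+1=l, a(vowel)+5=f, t(cons)+1=u, e(vowel)+5=j.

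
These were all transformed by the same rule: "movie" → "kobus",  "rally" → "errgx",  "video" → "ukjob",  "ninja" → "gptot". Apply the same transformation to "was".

The word is reversed, then every letter is shifted forward by 6.
Applying it to was: reverse → saw; then shift: s+6=y, a+6=g, w+6=c.

ygc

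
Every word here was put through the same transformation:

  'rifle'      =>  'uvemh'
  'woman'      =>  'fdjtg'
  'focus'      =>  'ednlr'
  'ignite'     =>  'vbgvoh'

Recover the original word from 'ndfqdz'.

cowboy

r(17)→u(20) and i(8)→v(21) fit y≡23x+19 (mod 26); the inverse of 23 mod 26 is 17. Each letter's alphabet position (a=0..z=25) is mapped through 23·x+19 mod 26 — an affine cipher.
Decoding ndfqdz: n(13)→17·(13−19)≡2=c; d(3)→17·(3−19)≡14=o; f(5)→17·(5−19)≡22=w; q(16)→17·(16−19)≡1=b; d(3)→17·(3−19)≡14=o; z(25)→17·(25−19)≡24=y (all mod 26).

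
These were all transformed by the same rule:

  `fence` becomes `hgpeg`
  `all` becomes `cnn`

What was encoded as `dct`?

Compare letters: f→h is +2, e→g is +2, n→p is +2 — a constant shift. This is a Caesar cipher with shift 2.
Reversing it on dct: d−2=b, c−2=a, t−2=r.

bar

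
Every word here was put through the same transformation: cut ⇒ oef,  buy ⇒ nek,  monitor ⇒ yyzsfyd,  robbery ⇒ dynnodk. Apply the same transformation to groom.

sdyyy

The rule splits by letter class: vowels +10, consonants +12.
On groom: g(cons)+12=s, r(cons)+12=d, o(vowel)+10=y, o(vowel)+10=y, m(cons)+12=y.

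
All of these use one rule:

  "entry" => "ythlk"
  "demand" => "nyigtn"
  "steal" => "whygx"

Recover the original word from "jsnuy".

e(4)→y(24) and n(13)→t(19) fit y≡11x+6 (mod 26); the inverse of 11 mod 26 is 19. Each letter's alphabet position (a=0..z=25) is mapped through 11·x+6 mod 26 — an affine cipher.
Undoing it on jsnuy: j(9)→19·(9−6)≡5=f; s(18)→19·(18−6)≡20=u; n(13)→19·(13−6)≡3=d; u(20)→19·(20−6)≡6=g; y(24)→19·(24−6)≡4=e (all mod 26).

fudge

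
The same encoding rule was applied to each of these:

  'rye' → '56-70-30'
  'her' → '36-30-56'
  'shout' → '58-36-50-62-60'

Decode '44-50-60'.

r(#18)→56 and y(#25)→70: differences scale by 2, so n = 2·pos + 20. With a=1..z=26, the number is 2·pos + 20.
Undoing it on 44-50-60: 44→(44−20)÷2=12=l, 50→(50−20)÷2=15=o, 60→(60−20)÷2=20=t.

lot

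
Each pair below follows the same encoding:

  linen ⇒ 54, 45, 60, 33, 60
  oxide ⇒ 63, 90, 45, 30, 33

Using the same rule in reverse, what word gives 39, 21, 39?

l(#12)→54 and i(#9)→45: differences scale by 3, so n = 3·pos + 18. With a=1..z=26, the number is 3·pos + 18.
Undoing it on 39, 21, 39: 39→(39−18)÷3=7=g, 21→(21−18)÷3=1=a, 39→(39−18)÷3=7=g.

gag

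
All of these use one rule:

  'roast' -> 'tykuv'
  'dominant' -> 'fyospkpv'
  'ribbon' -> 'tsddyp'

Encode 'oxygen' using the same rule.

yzaiop

The shift depends on letter class: consonant r→t is +2, but vowel o→y is +10. Vowels shift forward by 10 and consonants shift forward by 2.
On oxygen: o(vowel)+10=y, x(cons)+2=z, y(cons)+2=a, g(cons)+2=i, e(vowel)+10=o, n(cons)+2=p.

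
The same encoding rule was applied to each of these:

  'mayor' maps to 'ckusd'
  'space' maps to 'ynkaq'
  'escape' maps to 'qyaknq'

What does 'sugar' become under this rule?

yogkd

m(12)→c(2) and a(0)→k(10) fit y≡21x+10 (mod 26); the inverse of 21 mod 26 is 5. Treating letters as 0–25, the rule is x ↦ 21x + 10 (mod 26).
For sugar: s(18)→21·18+10≡24=y; u(20)→21·20+10≡14=o; g(6)→21·6+10≡6=g; a(0)→21·0+10≡10=k; r(17)→21·17+10≡3=d (all mod 26).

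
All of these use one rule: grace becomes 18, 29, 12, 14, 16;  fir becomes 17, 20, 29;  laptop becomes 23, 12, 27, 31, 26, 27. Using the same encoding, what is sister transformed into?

The number is (letter's place in the alphabet, a=1) + 11.
For sister: s=19→30, i=9→20, s=19→30, t=20→31, e=5→16, r=18→29.

30, 20, 30, 31, 16, 29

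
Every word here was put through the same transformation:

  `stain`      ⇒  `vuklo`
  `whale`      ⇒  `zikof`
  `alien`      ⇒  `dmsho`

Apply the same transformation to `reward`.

ufgdsn

Shifts by position in stain: pos 0: s→v (+3), pos 1: t→u (+1), pos 2: a→k (+10), pos 3: i→l (+3), pos 4: n→o (+1) — repeating every 3. A repeating key of period 3 is used — shifts +3, +1, +10 over and over.
On reward: r+3=u, e+1=f, w+10=g, a+3=d, r+1=s, d+10=n.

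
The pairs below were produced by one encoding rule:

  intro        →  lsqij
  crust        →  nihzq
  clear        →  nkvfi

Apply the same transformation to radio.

Each letter's alphabet position (a=0..z=25) is mapped through 17·x+5 mod 26 — an affine cipher.
On radio: r(17)→17·17+5≡8=i; a(0)→17·0+5≡5=f; d(3)→17·3+5≡4=e; i(8)→17·8+5≡11=l; o(14)→17·14+5≡9=j (all mod 26).

ifelj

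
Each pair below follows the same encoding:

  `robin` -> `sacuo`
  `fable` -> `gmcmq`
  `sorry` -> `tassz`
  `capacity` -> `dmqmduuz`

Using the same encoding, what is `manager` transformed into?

Vowels shift forward by 12 and consonants shift forward by 1.
Applying it to manager: m(cons)+1=n, a(vowel)+12=m, n(cons)+1=o, a(vowel)+12=m, g(cons)+1=h, e(vowel)+12=q, r(cons)+1=s.

nmomhqs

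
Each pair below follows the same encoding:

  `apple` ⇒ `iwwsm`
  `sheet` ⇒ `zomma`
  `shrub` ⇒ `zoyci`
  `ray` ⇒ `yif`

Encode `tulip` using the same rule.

The shift depends on letter class: consonant p→w is +7, but vowel a→i is +8. Vowels shift forward by 8 and consonants shift forward by 7.
Applying it to tulip: t(cons)+7=a, u(vowel)+8=c, l(cons)+7=s, i(vowel)+8=q, p(cons)+7=w.

acsqw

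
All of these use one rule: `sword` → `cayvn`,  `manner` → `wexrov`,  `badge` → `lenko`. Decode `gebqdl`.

It's a Vigenère-style cipher with numeric key [10,4]: position i shifts by key[i mod 2].
Reversing it on gebqdl: g−10=w, e−4=a, b−10=r, q−4=m, d−10=t, l−4=h.

warmth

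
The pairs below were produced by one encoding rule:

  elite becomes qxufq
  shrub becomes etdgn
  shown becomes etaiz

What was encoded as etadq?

shore

It's a constant shift of +12 (ROT12).
Undoing it on etadq: e−12=s, t−12=h, a−12=o, d−12=r, q−12=e.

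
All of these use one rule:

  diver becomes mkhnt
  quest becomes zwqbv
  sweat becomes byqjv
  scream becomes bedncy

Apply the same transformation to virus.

Shifts by position in diver: pos 0: d→m (+9), pos 1: i→k (+2), pos 2: v→h (+12), pos 3: e→n (+9), pos 4: r→t (+2) — repeating every 3. The shifts repeat in a cycle of length 3: positions 0,1,… shift by +9, +2, +12, then the pattern repeats.
On virus: v+9=e, i+2=k, r+12=d, u+9=d, s+2=u.

ekddu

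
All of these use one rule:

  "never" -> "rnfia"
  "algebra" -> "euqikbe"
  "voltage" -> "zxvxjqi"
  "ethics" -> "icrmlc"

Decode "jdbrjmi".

Shifts by position in never: pos 0: n→r (+4), pos 1: e→n (+9), pos 2: v→f (+10), pos 3: e→i (+4), pos 4: r→a (+9) — repeating every 3. The shifts repeat in a cycle of length 3: positions 0,1,… shift by +4, +9, +10, then the pattern repeats.
Undoing it on jdbrjmi: j−4=f, d−9=u, b−10=r, r−4=n, j−9=a, m−10=c, i−4=e.

furnace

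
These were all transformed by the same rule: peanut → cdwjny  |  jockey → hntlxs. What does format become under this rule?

The output letters match the input read backwards, each shifted +9: peanut reversed is tunaep. Two steps: reverse the string, then apply a Caesar shift of +9.
On format: reverse → tamrof; then shift: t+9=c, a+9=j, m+9=v, r+9=a, o+9=x, f+9=o.

cjvaxo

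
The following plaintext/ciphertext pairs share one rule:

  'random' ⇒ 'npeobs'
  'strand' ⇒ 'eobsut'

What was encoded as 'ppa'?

The output letters match the input read backwards, each shifted +1: random reversed is modnar. Read the word backwards and shift each letter +1.
Undoing it on ppa: shift back: p−1=o, p−1=o, a−1=z → ooz; then reverse → zoo.

zoo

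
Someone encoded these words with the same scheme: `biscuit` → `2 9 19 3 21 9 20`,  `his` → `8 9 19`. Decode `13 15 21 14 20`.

mount

b is letter #2 and maps to 2: an offset of 0. Letters become their 1-indexed alphabet positions: a=1 … z=26.
Reversing it on 13 15 21 14 20: 13=m, 15=o, 21=u, 14=n, 20=t.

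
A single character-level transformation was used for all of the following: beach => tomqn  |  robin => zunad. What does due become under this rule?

qgp

The output letters match the input read backwards, each shifted +12: beach reversed is hcaeb. Two steps: reverse the string, then apply a Caesar shift of +12.
On due: reverse → eud; then shift: e+12=q, u+12=g, d+12=p.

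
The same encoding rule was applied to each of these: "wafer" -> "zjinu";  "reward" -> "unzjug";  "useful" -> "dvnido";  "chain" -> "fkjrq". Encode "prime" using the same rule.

The shift depends on letter class: consonant w→z is +3, but vowel a→j is +9. Two shifts are in play — +9 for a/e/i/o/u, +3 for every other letter.
Applying it to prime: p(cons)+3=s, r(cons)+3=u, i(vowel)+9=r, m(cons)+3=p, e(vowel)+9=n.

surpn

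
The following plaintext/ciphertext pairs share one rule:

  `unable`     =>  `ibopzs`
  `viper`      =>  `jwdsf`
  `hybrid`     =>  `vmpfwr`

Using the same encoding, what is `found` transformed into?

tcibr

Compare letters: u→i is +14, n→b is +14, a→o is +14 — a constant shift. It's a constant shift of +14 (ROT14).
On found: f+14=t, o+14=c, u+14=i, n+14=b, d+14=r.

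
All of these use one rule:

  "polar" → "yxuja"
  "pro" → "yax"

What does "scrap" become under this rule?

It's a constant shift of +9 (ROT9).
On scrap: s+9=b, c+9=l, r+9=a, a+9=j, p+9=y.

blajy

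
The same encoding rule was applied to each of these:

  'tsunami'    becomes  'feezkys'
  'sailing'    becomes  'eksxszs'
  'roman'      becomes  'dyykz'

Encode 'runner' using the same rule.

dezzod

The shift depends on letter class: consonant t→f is +12, but vowel u→e is +10. Vowels shift forward by 10 and consonants shift forward by 12.
For runner: r(cons)+12=d, u(vowel)+10=e, n(cons)+12=z, n(cons)+12=z, e(vowel)+10=o, r(cons)+12=d.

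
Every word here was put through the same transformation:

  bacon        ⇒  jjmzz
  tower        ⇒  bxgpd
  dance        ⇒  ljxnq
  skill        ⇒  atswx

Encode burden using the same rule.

jdboqa

In bacon: b→j is +8, a→j is +9, c→m is +10, o→z is +11 — the shift increases by 1 each position. Letter i (0-indexed) is shifted by i+8, so successive shifts are 8, 9, 10, ….
On burden: b+8=j, u+9=d, r+10=b, d+11=o, e+12=q, n+13=a.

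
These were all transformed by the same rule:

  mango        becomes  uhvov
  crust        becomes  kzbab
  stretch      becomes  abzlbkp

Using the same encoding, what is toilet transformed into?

bvptlb

The shift depends on letter class: consonant m→u is +8, but vowel a→h is +7. The rule splits by letter class: vowels +7, consonants +8.
Applying it to toilet: t(cons)+8=b, o(vowel)+7=v, i(vowel)+7=p, l(cons)+8=t, e(vowel)+7=l, t(cons)+8=b.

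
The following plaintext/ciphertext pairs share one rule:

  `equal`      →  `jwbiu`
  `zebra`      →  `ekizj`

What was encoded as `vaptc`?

quilt

In equal: e→j is +5, q→w is +6, u→b is +7, a→i is +8 — the shift increases by 1 each position. Each letter shifts forward by (position + 5), i.e. 5, 6, 7, … — the shift grows by one for each successive letter.
Decoding vaptc: v−5=q, a−6=u, p−7=i, t−8=l, c−9=t.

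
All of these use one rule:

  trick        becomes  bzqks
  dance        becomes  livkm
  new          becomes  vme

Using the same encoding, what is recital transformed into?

Compare letters: t→b is +8, r→z is +8, i→q is +8 — a constant shift. Each letter is shifted forward by 8 in the alphabet (a Caesar shift of +8).
Applying it to recital: r+8=z, e+8=m, c+8=k, i+8=q, t+8=b, a+8=i, l+8=t.

zmkqbit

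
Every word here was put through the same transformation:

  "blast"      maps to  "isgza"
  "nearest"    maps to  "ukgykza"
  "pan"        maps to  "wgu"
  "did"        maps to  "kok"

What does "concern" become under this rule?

The shift depends on letter class: consonant b→i is +7, but vowel a→g is +6. Vowels shift forward by 6 and consonants shift forward by 7.
For concern: c(cons)+7=j, o(vowel)+6=u, n(cons)+7=u, c(cons)+7=j, e(vowel)+6=k, r(cons)+7=y, n(cons)+7=u.

juujkyu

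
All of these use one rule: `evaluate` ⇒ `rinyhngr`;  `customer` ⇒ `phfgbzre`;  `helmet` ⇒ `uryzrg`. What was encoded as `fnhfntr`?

Compare letters: e→r is +13, v→i is +13, a→n is +13 — a constant shift. This is a Caesar cipher with shift 13.
Reversing it on fnhfntr: f−13=s, n−13=a, h−13=u, f−13=s, n−13=a, t−13=g, r−13=e.

sausage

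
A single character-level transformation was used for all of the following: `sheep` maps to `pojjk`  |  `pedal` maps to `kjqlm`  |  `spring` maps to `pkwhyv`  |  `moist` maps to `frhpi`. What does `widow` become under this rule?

nhqrn

Treating letters as 0–25, the rule is x ↦ 19x + 11 (mod 26).
Applying it to widow: w(22)→19·22+11≡13=n; i(8)→19·8+11≡7=h; d(3)→19·3+11≡16=q; o(14)→19·14+11≡17=r; w(22)→19·22+11≡13=n (all mod 26).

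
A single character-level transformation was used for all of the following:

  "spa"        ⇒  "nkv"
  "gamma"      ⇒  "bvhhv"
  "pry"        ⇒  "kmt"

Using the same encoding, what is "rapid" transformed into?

mvkdy

Compare letters: s→n is +21, p→k is +21, a→v is +21 — a constant shift. Each letter is shifted forward by 21 in the alphabet (a Caesar shift of +21).
For rapid: r+21=m, a+21=v, p+21=k, i+21=d, d+21=y.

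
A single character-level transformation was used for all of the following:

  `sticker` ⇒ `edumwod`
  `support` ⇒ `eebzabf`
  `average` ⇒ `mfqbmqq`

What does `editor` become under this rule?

A repeating key of period 2 is used — shifts +12, +10 over and over.
On editor: e+12=q, d+10=n, i+12=u, t+10=d, o+12=a, r+10=b.

qnudab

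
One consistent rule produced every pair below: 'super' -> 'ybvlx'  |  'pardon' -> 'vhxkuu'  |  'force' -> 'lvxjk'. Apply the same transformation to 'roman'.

xvsht

Shifts by position in super: pos 0: s→y (+6), pos 1: u→b (+7), pos 2: p→v (+6), pos 3: e→l (+7) — repeating every 2. It's a Vigenère-style cipher with numeric key [6,7]: position i shifts by key[i mod 2].
Applying it to roman: r+6=x, o+7=v, m+6=s, a+7=h, n+6=t.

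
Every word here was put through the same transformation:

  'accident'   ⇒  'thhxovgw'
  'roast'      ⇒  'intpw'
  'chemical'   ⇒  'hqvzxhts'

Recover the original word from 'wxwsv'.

title

a(0)→t(19) and c(2)→h(7) fit y≡7x+19 (mod 26); the inverse of 7 mod 26 is 15. Treating letters as 0–25, the rule is x ↦ 7x + 19 (mod 26).
Reversing it on wxwsv: w(22)→15·(22−19)≡19=t; x(23)→15·(23−19)≡8=i; w(22)→15·(22−19)≡19=t; s(18)→15·(18−19)≡11=l; v(21)→15·(21−19)≡4=e (all mod 26).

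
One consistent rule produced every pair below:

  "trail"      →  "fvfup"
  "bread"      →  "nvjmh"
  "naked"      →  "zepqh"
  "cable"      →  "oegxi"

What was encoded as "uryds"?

Shifts by position in trail: pos 0: t→f (+12), pos 1: r→v (+4), pos 2: a→f (+5), pos 3: i→u (+12), pos 4: l→p (+4) — repeating every 3. The shifts repeat in a cycle of length 3: positions 0,1,… shift by +12, +4, +5, then the pattern repeats.
Undoing it on uryds: u−12=i, r−4=n, y−5=t, d−12=r, s−4=o.

intro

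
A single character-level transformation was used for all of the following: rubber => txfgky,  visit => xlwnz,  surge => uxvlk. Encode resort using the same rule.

thwtxa

The shift increases by 1 at each position, starting from +2: 2, 3, 4, ….
For resort: r+2=t, e+3=h, s+4=w, o+5=t, r+6=x, t+7=a.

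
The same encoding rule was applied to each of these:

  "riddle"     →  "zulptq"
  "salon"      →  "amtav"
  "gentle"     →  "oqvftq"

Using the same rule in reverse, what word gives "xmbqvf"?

It's a Vigenère-style cipher with numeric key [8,12]: position i shifts by key[i mod 2].
Undoing it on xmbqvf: x−8=p, m−12=a, b−8=t, q−12=e, v−8=n, f−12=t.

patent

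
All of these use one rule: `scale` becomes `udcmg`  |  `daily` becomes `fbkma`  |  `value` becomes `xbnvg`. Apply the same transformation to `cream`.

A repeating key of period 2 is used — shifts +2, +1 over and over.
Applying it to cream: c+2=e, r+1=s, e+2=g, a+1=b, m+2=o.

esgbo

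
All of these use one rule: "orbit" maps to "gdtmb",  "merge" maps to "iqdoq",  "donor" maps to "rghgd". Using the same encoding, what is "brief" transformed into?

o(14)→g(6) and r(17)→d(3) fit y≡25x+20 (mod 26); the inverse of 25 mod 26 is 25. Treating letters as 0–25, the rule is x ↦ 25x + 20 (mod 26).
Applying it to brief: b(1)→25·1+20≡19=t; r(17)→25·17+20≡3=d; i(8)→25·8+20≡12=m; e(4)→25·4+20≡16=q; f(5)→25·5+20≡15=p (all mod 26).

tdmqp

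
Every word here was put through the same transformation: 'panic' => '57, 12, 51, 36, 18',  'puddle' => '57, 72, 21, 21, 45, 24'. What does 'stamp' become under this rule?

66, 69, 12, 48, 57

With a=1..z=26, the number is 3·pos + 9.
On stamp: s=19→66, t=20→69, a=1→12, m=13→48, p=16→57.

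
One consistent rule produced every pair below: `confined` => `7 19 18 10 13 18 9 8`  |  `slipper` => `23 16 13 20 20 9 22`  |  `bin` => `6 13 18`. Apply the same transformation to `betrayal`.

6 9 24 22 5 29 5 16

The number is (letter's place in the alphabet, a=1) + 4.
For betrayal: b=2→6, e=5→9, t=20→24, r=18→22, a=1→5, y=25→29, a=1→5, l=12→16.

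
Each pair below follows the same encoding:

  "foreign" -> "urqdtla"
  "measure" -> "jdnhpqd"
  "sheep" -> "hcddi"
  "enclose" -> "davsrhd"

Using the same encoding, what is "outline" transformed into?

rpystad

f(5)→u(20) and o(14)→r(17) fit y≡17x+13 (mod 26); the inverse of 17 mod 26 is 23. Treating letters as 0–25, the rule is x ↦ 17x + 13 (mod 26).
For outline: o(14)→17·14+13≡17=r; u(20)→17·20+13≡15=p; t(19)→17·19+13≡24=y; l(11)→17·11+13≡18=s; i(8)→17·8+13≡19=t; n(13)→17·13+13≡0=a; e(4)→17·4+13≡3=d (all mod 26).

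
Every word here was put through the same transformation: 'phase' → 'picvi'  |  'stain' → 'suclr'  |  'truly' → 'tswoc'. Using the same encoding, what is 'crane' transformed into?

Each letter shifts forward by its position index (0, 1, 2, …) — the shift grows by one for each successive letter.
On crane: c+0=c, r+1=s, a+2=c, n+3=q, e+4=i.

cscqi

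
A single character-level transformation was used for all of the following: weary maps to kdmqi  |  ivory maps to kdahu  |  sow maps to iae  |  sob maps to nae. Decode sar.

The output letters match the input read backwards, each shifted +12: weary reversed is yraew. The word is reversed, then every letter is shifted forward by 12.
Reversing it on sar: shift back: s−12=g, a−12=o, r−12=f → gof; then reverse → fog.

fog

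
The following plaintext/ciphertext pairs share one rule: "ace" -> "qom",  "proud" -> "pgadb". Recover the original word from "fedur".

The output letters match the input read backwards, each shifted +12: ace reversed is eca. The word is reversed, then every letter is shifted forward by 12.
Reversing it on fedur: shift back: f−12=t, e−12=s, d−12=r, u−12=i, r−12=f → tsrif; then reverse → first.

first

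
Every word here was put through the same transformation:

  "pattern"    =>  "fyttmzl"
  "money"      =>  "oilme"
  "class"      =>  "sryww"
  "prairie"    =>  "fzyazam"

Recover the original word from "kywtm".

waste

p(15)→f(5) and a(0)→y(24) fit y≡23x+24 (mod 26); the inverse of 23 mod 26 is 17. This is an affine cipher: with a=0,…,z=25, each position x becomes (23x+24) mod 26.
Undoing it on kywtm: k(10)→17·(10−24)≡22=w; y(24)→17·(24−24)≡0=a; w(22)→17·(22−24)≡18=s; t(19)→17·(19−24)≡19=t; m(12)→17·(12−24)≡4=e (all mod 26).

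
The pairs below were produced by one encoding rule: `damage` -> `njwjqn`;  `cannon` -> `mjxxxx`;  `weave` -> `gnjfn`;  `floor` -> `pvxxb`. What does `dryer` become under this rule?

Vowels shift forward by 9 and consonants shift forward by 10.
For dryer: d(cons)+10=n, r(cons)+10=b, y(cons)+10=i, e(vowel)+9=n, r(cons)+10=b.

nbinb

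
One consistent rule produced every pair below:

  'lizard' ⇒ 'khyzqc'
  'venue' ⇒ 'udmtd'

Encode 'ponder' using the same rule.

onmcdq

It's a constant shift of +25 (ROT25).
For ponder: p+25=o, o+25=n, n+25=m, d+25=c, e+25=d, r+25=q.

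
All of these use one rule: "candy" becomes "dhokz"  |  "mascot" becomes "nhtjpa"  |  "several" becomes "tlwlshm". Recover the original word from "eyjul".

drink

It's a Vigenère-style cipher with numeric key [1,7]: position i shifts by key[i mod 2].
Undoing it on eyjul: e−1=d, y−7=r, j−1=i, u−7=n, l−1=k.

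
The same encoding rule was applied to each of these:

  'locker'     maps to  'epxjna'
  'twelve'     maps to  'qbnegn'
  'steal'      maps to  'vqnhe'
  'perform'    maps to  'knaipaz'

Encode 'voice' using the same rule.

gptxn

l(11)→e(4) and o(14)→p(15) fit y≡21x+7 (mod 26); the inverse of 21 mod 26 is 5. This is an affine cipher: with a=0,…,z=25, each position x becomes (21x+7) mod 26.
Applying it to voice: v(21)→21·21+7≡6=g; o(14)→21·14+7≡15=p; i(8)→21·8+7≡19=t; c(2)→21·2+7≡23=x; e(4)→21·4+7≡13=n (all mod 26).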